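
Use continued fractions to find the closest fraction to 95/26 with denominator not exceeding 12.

11/3

Expand x = 95/26 as a continued fraction with the Euclidean algorithm:
  95 = 3*26 + 17, so a_0 = 3.
  26 = 1*17 + 9, so a_1 = 1.
  17 = 1*9 + 8, so a_2 = 1.
  9 = 1*8 + 1, so a_3 = 1.
  8 = 8*1 + 0, so a_4 = 8.
so x = [3; 1, 1, 1, 8].
Convergents (p_i = a_i*p_{i-1} + p_{i-2}, q_i = a_i*q_{i-1} + q_{i-2} with p_{-2}=0, p_{-1}=1, q_{-2}=1, q_{-1}=0), until the denominator exceeds 12:
  i=0: a_0=3, p_0 = 3*1 + 0 = 3, q_0 = 3*0 + 1 = 1.
  i=1: a_1=1, p_1 = 1*3 + 1 = 4, q_1 = 1*1 + 0 = 1.
  i=2: a_2=1, p_2 = 1*4 + 3 = 7, q_2 = 1*1 + 1 = 2.
  i=3: a_3=1, p_3 = 1*7 + 4 = 11, q_3 = 1*2 + 1 = 3.
  i=4: a_4=8, p_4 = 8*11 + 7 = 95, q_4 = 8*3 + 2 = 26.
q_4 = 26 > 12, so the last convergent with denominator <= 12 is p_3/q_3 = 11/3.
The closest fraction with denominator <= 12 is either p_3/q_3 or the intermediate fraction (k*p_3 + p_2)/(k*q_3 + q_2) with the largest k >= 1 whose denominator stays <= 12; these approach x as k grows, and every other convergent or intermediate fraction in range is farther away.
Largest k: floor((12 - q_2)/q_3) = floor((12 - 2)/3) = 3.
That gives (3*11 + 7)/(3*3 + 2) = 40/11.
Compare the errors: |x - 11/3| = |95*3 - 11*26|/(26*3) = 1/78, and |x - 40/11| = |95*11 - 40*26|/(26*11) = 5/286.
Cross-multiplying, 1*286 = 286 < 390 = 5*78, so 1/78 is smaller: the convergent 11/3 is closer to x than 40/11.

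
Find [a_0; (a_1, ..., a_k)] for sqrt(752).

Write x_i = (sqrt(752) + m_i)/d_i with (m_0, d_0) = (0, 1). a_0 = floor(sqrt(752)) = 27, since 27^2 = 729 <= 752 < 784 = 28^2.
Iterate m_{i+1} = d_i*a_i - m_i, d_{i+1} = (752 - m_{i+1}^2)/d_i, a_{i+1} = floor((a_0 + m_{i+1})/d_{i+1}):
  m_1 = 1*27 - 0 = 27, d_1 = (752 - 27^2)/1 = 23/1 = 23, a_1 = floor((27 + 27)/23) = 2.
  m_2 = 23*2 - 27 = 19, d_2 = (752 - 19^2)/23 = 391/23 = 17, a_2 = floor((27 + 19)/17) = 2.
  m_3 = 17*2 - 19 = 15, d_3 = (752 - 15^2)/17 = 527/17 = 31, a_3 = floor((27 + 15)/31) = 1.
  m_4 = 31*1 - 15 = 16, d_4 = (752 - 16^2)/31 = 496/31 = 16, a_4 = floor((27 + 16)/16) = 2.
  m_5 = 16*2 - 16 = 16, d_5 = (752 - 16^2)/16 = 496/16 = 31, a_5 = floor((27 + 16)/31) = 1.
  m_6 = 31*1 - 16 = 15, d_6 = (752 - 15^2)/31 = 527/31 = 17, a_6 = floor((27 + 15)/17) = 2.
  m_7 = 17*2 - 15 = 19, d_7 = (752 - 19^2)/17 = 391/17 = 23, a_7 = floor((27 + 19)/23) = 2.
  m_8 = 23*2 - 19 = 27, d_8 = (752 - 27^2)/23 = 23/23 = 1, a_8 = floor((27 + 27)/1) = 54.
  m_9 = 1*54 - 27 = 27, d_9 = (752 - 27^2)/1 = 23/1 = 23: (m_9, d_9) = (m_1, d_1) = (27, 23), so from here the quotients repeat a_1, ..., a_8; the period length is 8.
Hence the expansion of sqrt(752) is a_0 = 27 followed by the repeating block 2, 2, 1, 2, 1, 2, 2, 54 (period 8).

[27; (2, 2, 1, 2, 1, 2, 2, 54)]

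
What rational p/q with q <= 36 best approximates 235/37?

Expand x = 235/37 as a continued fraction with the Euclidean algorithm:
  235 = 6*37 + 13, so a_0 = 6.
  37 = 2*13 + 11, so a_1 = 2.
  13 = 1*11 + 2, so a_2 = 1.
  11 = 5*2 + 1, so a_3 = 5.
  2 = 2*1 + 0, so a_4 = 2.
so x = [6; 2, 1, 5, 2].
Convergents (p_i = a_i*p_{i-1} + p_{i-2}, q_i = a_i*q_{i-1} + q_{i-2} with p_{-2}=0, p_{-1}=1, q_{-2}=1, q_{-1}=0), until the denominator exceeds 36:
  i=0: a_0=6, p_0 = 6*1 + 0 = 6, q_0 = 6*0 + 1 = 1.
  i=1: a_1=2, p_1 = 2*6 + 1 = 13, q_1 = 2*1 + 0 = 2.
  i=2: a_2=1, p_2 = 1*13 + 6 = 19, q_2 = 1*2 + 1 = 3.
  i=3: a_3=5, p_3 = 5*19 + 13 = 108, q_3 = 5*3 + 2 = 17.
  i=4: a_4=2, p_4 = 2*108 + 19 = 235, q_4 = 2*17 + 3 = 37.
q_4 = 37 > 36, so the last convergent with denominator <= 36 is p_3/q_3 = 108/17.
The closest fraction with denominator <= 36 is either p_3/q_3 or the intermediate fraction (k*p_3 + p_2)/(k*q_3 + q_2) with the largest k >= 1 whose denominator stays <= 36; these approach x as k grows, and every other convergent or intermediate fraction in range is farther away.
Largest k: floor((36 - q_2)/q_3) = floor((36 - 3)/17) = 1.
That gives (1*108 + 19)/(1*17 + 3) = 127/20.
Compare the errors: |x - 108/17| = |235*17 - 108*37|/(37*17) = 1/629, and |x - 127/20| = |235*20 - 127*37|/(37*20) = 1/740.
Cross-multiplying, 1*629 = 629 < 740 = 1*740, so 1/740 is smaller: the intermediate fraction 127/20 is closer to x than 108/17.

127/20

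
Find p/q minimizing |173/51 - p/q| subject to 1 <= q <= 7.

Expand x = 173/51 as a continued fraction with the Euclidean algorithm:
  173 = 3*51 + 20, so a_0 = 3.
  51 = 2*20 + 11, so a_1 = 2.
  20 = 1*11 + 9, so a_2 = 1.
  11 = 1*9 + 2, so a_3 = 1.
  9 = 4*2 + 1, so a_4 = 4.
  2 = 2*1 + 0, so a_5 = 2.
so x = [3; 2, 1, 1, 4, 2].
Convergents (p_i = a_i*p_{i-1} + p_{i-2}, q_i = a_i*q_{i-1} + q_{i-2} with p_{-2}=0, p_{-1}=1, q_{-2}=1, q_{-1}=0), until the denominator exceeds 7:
  i=0: a_0=3, p_0 = 3*1 + 0 = 3, q_0 = 3*0 + 1 = 1.
  i=1: a_1=2, p_1 = 2*3 + 1 = 7, q_1 = 2*1 + 0 = 2.
  i=2: a_2=1, p_2 = 1*7 + 3 = 10, q_2 = 1*2 + 1 = 3.
  i=3: a_3=1, p_3 = 1*10 + 7 = 17, q_3 = 1*3 + 2 = 5.
  i=4: a_4=4, p_4 = 4*17 + 10 = 78, q_4 = 4*5 + 3 = 23.
q_4 = 23 > 7, so the last convergent with denominator <= 7 is p_3/q_3 = 17/5.
The closest fraction with denominator <= 7 is either p_3/q_3 or the intermediate fraction (k*p_3 + p_2)/(k*q_3 + q_2) with the largest k >= 1 whose denominator stays <= 7; these approach x as k grows, and every other convergent or intermediate fraction in range is farther away.
Largest k: floor((7 - q_2)/q_3) = floor((7 - 3)/5) = 0.
Since k = 0, no intermediate fraction beyond p_3/q_3 has denominator <= 7, so the convergent 17/5 is the closest (its error is |173*5 - 17*51|/(51*5) = 2/255).

17/5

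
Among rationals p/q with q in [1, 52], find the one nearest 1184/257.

Expand x = 1184/257 as a continued fraction with the Euclidean algorithm:
  1184 = 4*257 + 156, so a_0 = 4.
  257 = 1*156 + 101, so a_1 = 1.
  156 = 1*101 + 55, so a_2 = 1.
  101 = 1*55 + 46, so a_3 = 1.
  55 = 1*46 + 9, so a_4 = 1.
  46 = 5*9 + 1, so a_5 = 5.
  9 = 9*1 + 0, so a_6 = 9.
so x = [4; 1, 1, 1, 1, 5, 9].
Convergents (p_i = a_i*p_{i-1} + p_{i-2}, q_i = a_i*q_{i-1} + q_{i-2} with p_{-2}=0, p_{-1}=1, q_{-2}=1, q_{-1}=0), until the denominator exceeds 52:
  i=0: a_0=4, p_0 = 4*1 + 0 = 4, q_0 = 4*0 + 1 = 1.
  i=1: a_1=1, p_1 = 1*4 + 1 = 5, q_1 = 1*1 + 0 = 1.
  i=2: a_2=1, p_2 = 1*5 + 4 = 9, q_2 = 1*1 + 1 = 2.
  i=3: a_3=1, p_3 = 1*9 + 5 = 14, q_3 = 1*2 + 1 = 3.
  i=4: a_4=1, p_4 = 1*14 + 9 = 23, q_4 = 1*3 + 2 = 5.
  i=5: a_5=5, p_5 = 5*23 + 14 = 129, q_5 = 5*5 + 3 = 28.
  i=6: a_6=9, p_6 = 9*129 + 23 = 1184, q_6 = 9*28 + 5 = 257.
q_6 = 257 > 52, so the last convergent with denominator <= 52 is p_5/q_5 = 129/28.
The closest fraction with denominator <= 52 is either p_5/q_5 or the intermediate fraction (k*p_5 + p_4)/(k*q_5 + q_4) with the largest k >= 1 whose denominator stays <= 52; these approach x as k grows, and every other convergent or intermediate fraction in range is farther away.
Largest k: floor((52 - q_4)/q_5) = floor((52 - 5)/28) = 1.
That gives (1*129 + 23)/(1*28 + 5) = 152/33.
Compare the errors: |x - 129/28| = |1184*28 - 129*257|/(257*28) = 1/7196, and |x - 152/33| = |1184*33 - 152*257|/(257*33) = 8/8481.
Cross-multiplying, 1*8481 = 8481 < 57568 = 8*7196, so 1/7196 is smaller: the convergent 129/28 is closer to x than 152/33.

129/28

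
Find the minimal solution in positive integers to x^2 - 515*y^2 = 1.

(x, y) = (17406, 767)

First expand sqrt(515) as a continued fraction. With x_i = (sqrt(515) + m_i)/d_i and (m_0, d_0) = (0, 1): a_0 = floor(sqrt(515)) = 22, since 22^2 = 484 <= 515 < 529 = 23^2.
Iterate m_{i+1} = d_i*a_i - m_i, d_{i+1} = (515 - m_{i+1}^2)/d_i, a_{i+1} = floor((a_0 + m_{i+1})/d_{i+1}):
  m_1 = 1*22 - 0 = 22, d_1 = (515 - 22^2)/1 = 31/1 = 31, a_1 = floor((22 + 22)/31) = 1.
  m_2 = 31*1 - 22 = 9, d_2 = (515 - 9^2)/31 = 434/31 = 14, a_2 = floor((22 + 9)/14) = 2.
  m_3 = 14*2 - 9 = 19, d_3 = (515 - 19^2)/14 = 154/14 = 11, a_3 = floor((22 + 19)/11) = 3.
  m_4 = 11*3 - 19 = 14, d_4 = (515 - 14^2)/11 = 319/11 = 29, a_4 = floor((22 + 14)/29) = 1.
  m_5 = 29*1 - 14 = 15, d_5 = (515 - 15^2)/29 = 290/29 = 10, a_5 = floor((22 + 15)/10) = 3.
  m_6 = 10*3 - 15 = 15, d_6 = (515 - 15^2)/10 = 290/10 = 29, a_6 = floor((22 + 15)/29) = 1.
  m_7 = 29*1 - 15 = 14, d_7 = (515 - 14^2)/29 = 319/29 = 11, a_7 = floor((22 + 14)/11) = 3.
  m_8 = 11*3 - 14 = 19, d_8 = (515 - 19^2)/11 = 154/11 = 14, a_8 = floor((22 + 19)/14) = 2.
  m_9 = 14*2 - 19 = 9, d_9 = (515 - 9^2)/14 = 434/14 = 31, a_9 = floor((22 + 9)/31) = 1.
  m_10 = 31*1 - 9 = 22, d_10 = (515 - 22^2)/31 = 31/31 = 1, a_10 = floor((22 + 22)/1) = 44.
  m_11 = 1*44 - 22 = 22, d_11 = (515 - 22^2)/1 = 31/1 = 31: (m_11, d_11) = (m_1, d_1) = (22, 31), so from here the quotients repeat a_1, ..., a_10; the period length is 10.
So sqrt(515) = [22; (1, 2, 3, 1, 3, 1, 3, 2, 1, 44)] with period length k = 10.
k is even, so the fundamental solution of x^2 - 515y^2 = 1 is (p_{k-1}, q_{k-1}) = (p_9, q_9); compute convergents through index 9.
Convergents (p_i = a_i*p_{i-1} + p_{i-2}, q_i = a_i*q_{i-1} + q_{i-2} with p_{-2}=0, p_{-1}=1, q_{-2}=1, q_{-1}=0):
  i=0: a_0=22, p_0 = 22*1 + 0 = 22, q_0 = 22*0 + 1 = 1.
  i=1: a_1=1, p_1 = 1*22 + 1 = 23, q_1 = 1*1 + 0 = 1.
  i=2: a_2=2, p_2 = 2*23 + 22 = 68, q_2 = 2*1 + 1 = 3.
  i=3: a_3=3, p_3 = 3*68 + 23 = 227, q_3 = 3*3 + 1 = 10.
  i=4: a_4=1, p_4 = 1*227 + 68 = 295, q_4 = 1*10 + 3 = 13.
  i=5: a_5=3, p_5 = 3*295 + 227 = 1112, q_5 = 3*13 + 10 = 49.
  i=6: a_6=1, p_6 = 1*1112 + 295 = 1407, q_6 = 1*49 + 13 = 62.
  i=7: a_7=3, p_7 = 3*1407 + 1112 = 5333, q_7 = 3*62 + 49 = 235.
  i=8: a_8=2, p_8 = 2*5333 + 1407 = 12073, q_8 = 2*235 + 62 = 532.
  i=9: a_9=1, p_9 = 1*12073 + 5333 = 17406, q_9 = 1*532 + 235 = 767.
Check: 17406^2 - 515*767^2 = 302968836 - 302968835 = 1, so (x, y) = (17406, 767) solves the equation, and by the theorem it is the least positive solution.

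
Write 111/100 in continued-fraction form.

Run the Euclidean algorithm on 111 and 100; the successive quotients are the partial quotients a_0, a_1, ... (each step inverts the fractional part left over by the previous one):
  111 = 1*100 + 11, so a_0 = 1.
  100 = 9*11 + 1, so a_1 = 9.
  11 = 11*1 + 0, so a_2 = 11.
The remainder reaches 0 after 3 divisions, so the expansion has 3 partial quotients, read off in order.

[1; 9, 11]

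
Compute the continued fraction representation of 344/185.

Run the Euclidean algorithm on 344 and 185; the successive quotients are the partial quotients a_0, a_1, ... (each step inverts the fractional part left over by the previous one):
  344 = 1*185 + 159, so a_0 = 1.
  185 = 1*159 + 26, so a_1 = 1.
  159 = 6*26 + 3, so a_2 = 6.
  26 = 8*3 + 2, so a_3 = 8.
  3 = 1*2 + 1, so a_4 = 1.
  2 = 2*1 + 0, so a_5 = 2.
The remainder reaches 0 after 6 divisions, so the expansion has 6 partial quotients, read off in order.

[1; 1, 6, 8, 1, 2]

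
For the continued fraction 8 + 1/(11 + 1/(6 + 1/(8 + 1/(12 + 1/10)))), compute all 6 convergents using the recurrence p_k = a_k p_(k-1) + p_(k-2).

8/1, 89/11, 542/67, 4425/547, 53642/6631, 540845/66857

Using the convergent recurrence p_i = a_i*p_{i-1} + p_{i-2}, q_i = a_i*q_{i-1} + q_{i-2} with p_{-2}=0, p_{-1}=1, q_{-2}=1, q_{-1}=0:
  i=0: a_0=8, p_0 = 8*1 + 0 = 8, q_0 = 8*0 + 1 = 1.
  i=1: a_1=11, p_1 = 11*8 + 1 = 89, q_1 = 11*1 + 0 = 11.
  i=2: a_2=6, p_2 = 6*89 + 8 = 542, q_2 = 6*11 + 1 = 67.
  i=3: a_3=8, p_3 = 8*542 + 89 = 4425, q_3 = 8*67 + 11 = 547.
  i=4: a_4=12, p_4 = 12*4425 + 542 = 53642, q_4 = 12*547 + 67 = 6631.
  i=5: a_5=10, p_5 = 10*53642 + 4425 = 540845, q_5 = 10*6631 + 547 = 66857.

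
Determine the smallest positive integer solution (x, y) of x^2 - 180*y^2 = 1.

(x, y) = (161, 12)

First expand sqrt(180) as a continued fraction. With x_i = (sqrt(180) + m_i)/d_i and (m_0, d_0) = (0, 1): a_0 = floor(sqrt(180)) = 13, since 13^2 = 169 <= 180 < 196 = 14^2.
Iterate m_{i+1} = d_i*a_i - m_i, d_{i+1} = (180 - m_{i+1}^2)/d_i, a_{i+1} = floor((a_0 + m_{i+1})/d_{i+1}):
  m_1 = 1*13 - 0 = 13, d_1 = (180 - 13^2)/1 = 11/1 = 11, a_1 = floor((13 + 13)/11) = 2.
  m_2 = 11*2 - 13 = 9, d_2 = (180 - 9^2)/11 = 99/11 = 9, a_2 = floor((13 + 9)/9) = 2.
  m_3 = 9*2 - 9 = 9, d_3 = (180 - 9^2)/9 = 99/9 = 11, a_3 = floor((13 + 9)/11) = 2.
  m_4 = 11*2 - 9 = 13, d_4 = (180 - 13^2)/11 = 11/11 = 1, a_4 = floor((13 + 13)/1) = 26.
  m_5 = 1*26 - 13 = 13, d_5 = (180 - 13^2)/1 = 11/1 = 11: (m_5, d_5) = (m_1, d_1) = (13, 11), so from here the quotients repeat a_1, ..., a_4; the period length is 4.
So sqrt(180) = [13; (2, 2, 2, 26)] with period length k = 4.
k is even, so the fundamental solution of x^2 - 180y^2 = 1 is (p_{k-1}, q_{k-1}) = (p_3, q_3); compute convergents through index 3.
Convergents (p_i = a_i*p_{i-1} + p_{i-2}, q_i = a_i*q_{i-1} + q_{i-2} with p_{-2}=0, p_{-1}=1, q_{-2}=1, q_{-1}=0):
  i=0: a_0=13, p_0 = 13*1 + 0 = 13, q_0 = 13*0 + 1 = 1.
  i=1: a_1=2, p_1 = 2*13 + 1 = 27, q_1 = 2*1 + 0 = 2.
  i=2: a_2=2, p_2 = 2*27 + 13 = 67, q_2 = 2*2 + 1 = 5.
  i=3: a_3=2, p_3 = 2*67 + 27 = 161, q_3 = 2*5 + 2 = 12.
Check: 161^2 - 180*12^2 = 25921 - 25920 = 1, so (x, y) = (161, 12) solves the equation, and by the theorem it is the least positive solution.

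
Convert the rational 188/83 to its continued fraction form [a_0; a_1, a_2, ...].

Run the Euclidean algorithm on 188 and 83; the successive quotients are the partial quotients a_0, a_1, ... (each step inverts the fractional part left over by the previous one):
  188 = 2*83 + 22, so a_0 = 2.
  83 = 3*22 + 17, so a_1 = 3.
  22 = 1*17 + 5, so a_2 = 1.
  17 = 3*5 + 2, so a_3 = 3.
  5 = 2*2 + 1, so a_4 = 2.
  2 = 2*1 + 0, so a_5 = 2.
The remainder reaches 0 after 6 divisions, so the expansion has 6 partial quotients, read off in order.

[2; 3, 1, 3, 2, 2]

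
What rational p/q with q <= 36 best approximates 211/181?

Expand x = 211/181 as a continued fraction with the Euclidean algorithm:
  211 = 1*181 + 30, so a_0 = 1.
  181 = 6*30 + 1, so a_1 = 6.
  30 = 30*1 + 0, so a_2 = 30.
so x = [1; 6, 30].
Convergents (p_i = a_i*p_{i-1} + p_{i-2}, q_i = a_i*q_{i-1} + q_{i-2} with p_{-2}=0, p_{-1}=1, q_{-2}=1, q_{-1}=0), until the denominator exceeds 36:
  i=0: a_0=1, p_0 = 1*1 + 0 = 1, q_0 = 1*0 + 1 = 1.
  i=1: a_1=6, p_1 = 6*1 + 1 = 7, q_1 = 6*1 + 0 = 6.
  i=2: a_2=30, p_2 = 30*7 + 1 = 211, q_2 = 30*6 + 1 = 181.
q_2 = 181 > 36, so the last convergent with denominator <= 36 is p_1/q_1 = 7/6.
The closest fraction with denominator <= 36 is either p_1/q_1 or the intermediate fraction (k*p_1 + p_0)/(k*q_1 + q_0) with the largest k >= 1 whose denominator stays <= 36; these approach x as k grows, and every other convergent or intermediate fraction in range is farther away.
Largest k: floor((36 - q_0)/q_1) = floor((36 - 1)/6) = 5.
That gives (5*7 + 1)/(5*6 + 1) = 36/31.
Compare the errors: |x - 7/6| = |211*6 - 7*181|/(181*6) = 1/1086, and |x - 36/31| = |211*31 - 36*181|/(181*31) = 25/5611.
Cross-multiplying, 1*5611 = 5611 < 27150 = 25*1086, so 1/1086 is smaller: the convergent 7/6 is closer to x than 36/31.

7/6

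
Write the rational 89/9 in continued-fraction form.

Run the Euclidean algorithm on 89 and 9; the successive quotients are the partial quotients a_0, a_1, ... (each step inverts the fractional part left over by the previous one):
  89 = 9*9 + 8, so a_0 = 9.
  9 = 1*8 + 1, so a_1 = 1.
  8 = 8*1 + 0, so a_2 = 8.
The remainder reaches 0 after 3 divisions, so the expansion has 3 partial quotients, read off in order.

[9; 1, 8]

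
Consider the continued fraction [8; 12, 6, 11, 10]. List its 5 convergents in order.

8/1, 97/12, 590/73, 6587/815, 66460/8223

Using the convergent recurrence p_i = a_i*p_{i-1} + p_{i-2}, q_i = a_i*q_{i-1} + q_{i-2} with p_{-2}=0, p_{-1}=1, q_{-2}=1, q_{-1}=0:
  i=0: a_0=8, p_0 = 8*1 + 0 = 8, q_0 = 8*0 + 1 = 1.
  i=1: a_1=12, p_1 = 12*8 + 1 = 97, q_1 = 12*1 + 0 = 12.
  i=2: a_2=6, p_2 = 6*97 + 8 = 590, q_2 = 6*12 + 1 = 73.
  i=3: a_3=11, p_3 = 11*590 + 97 = 6587, q_3 = 11*73 + 12 = 815.
  i=4: a_4=10, p_4 = 10*6587 + 590 = 66460, q_4 = 10*815 + 73 = 8223.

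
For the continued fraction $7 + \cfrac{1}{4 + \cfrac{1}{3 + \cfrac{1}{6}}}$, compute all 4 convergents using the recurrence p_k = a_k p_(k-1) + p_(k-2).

Using the convergent recurrence p_i = a_i*p_{i-1} + p_{i-2}, q_i = a_i*q_{i-1} + q_{i-2} with p_{-2}=0, p_{-1}=1, q_{-2}=1, q_{-1}=0:
  i=0: a_0=7, p_0 = 7*1 + 0 = 7, q_0 = 7*0 + 1 = 1.
  i=1: a_1=4, p_1 = 4*7 + 1 = 29, q_1 = 4*1 + 0 = 4.
  i=2: a_2=3, p_2 = 3*29 + 7 = 94, q_2 = 3*4 + 1 = 13.
  i=3: a_3=6, p_3 = 6*94 + 29 = 593, q_3 = 6*13 + 4 = 82.

7/1, 29/4, 94/13, 593/82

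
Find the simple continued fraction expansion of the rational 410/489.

[0; 1, 5, 5, 3, 1, 3]

Run the Euclidean algorithm on 410 and 489; the successive quotients are the partial quotients a_0, a_1, ... (each step inverts the fractional part left over by the previous one):
  410 = 0*489 + 410, so a_0 = 0.
  489 = 1*410 + 79, so a_1 = 1.
  410 = 5*79 + 15, so a_2 = 5.
  79 = 5*15 + 4, so a_3 = 5.
  15 = 3*4 + 3, so a_4 = 3.
  4 = 1*3 + 1, so a_5 = 1.
  3 = 3*1 + 0, so a_6 = 3.
The remainder reaches 0 after 7 divisions, so the expansion has 7 partial quotients, read off in order.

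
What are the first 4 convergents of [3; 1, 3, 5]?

3/1, 4/1, 15/4, 79/21

Using the convergent recurrence p_i = a_i*p_{i-1} + p_{i-2}, q_i = a_i*q_{i-1} + q_{i-2} with p_{-2}=0, p_{-1}=1, q_{-2}=1, q_{-1}=0:
  i=0: a_0=3, p_0 = 3*1 + 0 = 3, q_0 = 3*0 + 1 = 1.
  i=1: a_1=1, p_1 = 1*3 + 1 = 4, q_1 = 1*1 + 0 = 1.
  i=2: a_2=3, p_2 = 3*4 + 3 = 15, q_2 = 3*1 + 1 = 4.
  i=3: a_3=5, p_3 = 5*15 + 4 = 79, q_3 = 5*4 + 1 = 21.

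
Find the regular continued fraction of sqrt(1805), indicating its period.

Write x_i = (sqrt(1805) + m_i)/d_i with (m_0, d_0) = (0, 1). a_0 = floor(sqrt(1805)) = 42, since 42^2 = 1764 <= 1805 < 1849 = 43^2.
Iterate m_{i+1} = d_i*a_i - m_i, d_{i+1} = (1805 - m_{i+1}^2)/d_i, a_{i+1} = floor((a_0 + m_{i+1})/d_{i+1}):
  m_1 = 1*42 - 0 = 42, d_1 = (1805 - 42^2)/1 = 41/1 = 41, a_1 = floor((42 + 42)/41) = 2.
  m_2 = 41*2 - 42 = 40, d_2 = (1805 - 40^2)/41 = 205/41 = 5, a_2 = floor((42 + 40)/5) = 16.
  m_3 = 5*16 - 40 = 40, d_3 = (1805 - 40^2)/5 = 205/5 = 41, a_3 = floor((42 + 40)/41) = 2.
  m_4 = 41*2 - 40 = 42, d_4 = (1805 - 42^2)/41 = 41/41 = 1, a_4 = floor((42 + 42)/1) = 84.
  m_5 = 1*84 - 42 = 42, d_5 = (1805 - 42^2)/1 = 41/1 = 41: (m_5, d_5) = (m_1, d_1) = (42, 41), so from here the quotients repeat a_1, ..., a_4; the period length is 4.
Hence the expansion of sqrt(1805) is a_0 = 42 followed by the repeating block 2, 16, 2, 84 (period 4).

[42; (2, 16, 2, 84)]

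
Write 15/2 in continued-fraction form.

[7; 2]

Run the Euclidean algorithm on 15 and 2; the successive quotients are the partial quotients a_0, a_1, ... (each step inverts the fractional part left over by the previous one):
  15 = 7*2 + 1, so a_0 = 7.
  2 = 2*1 + 0, so a_1 = 2.
The remainder reaches 0 after 2 divisions, so the expansion has 2 partial quotients, read off in order.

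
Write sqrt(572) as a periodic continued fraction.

[23; (1, 10, 1, 46)]

Write x_i = (sqrt(572) + m_i)/d_i with (m_0, d_0) = (0, 1). a_0 = floor(sqrt(572)) = 23, since 23^2 = 529 <= 572 < 576 = 24^2.
Iterate m_{i+1} = d_i*a_i - m_i, d_{i+1} = (572 - m_{i+1}^2)/d_i, a_{i+1} = floor((a_0 + m_{i+1})/d_{i+1}):
  m_1 = 1*23 - 0 = 23, d_1 = (572 - 23^2)/1 = 43/1 = 43, a_1 = floor((23 + 23)/43) = 1.
  m_2 = 43*1 - 23 = 20, d_2 = (572 - 20^2)/43 = 172/43 = 4, a_2 = floor((23 + 20)/4) = 10.
  m_3 = 4*10 - 20 = 20, d_3 = (572 - 20^2)/4 = 172/4 = 43, a_3 = floor((23 + 20)/43) = 1.
  m_4 = 43*1 - 20 = 23, d_4 = (572 - 23^2)/43 = 43/43 = 1, a_4 = floor((23 + 23)/1) = 46.
  m_5 = 1*46 - 23 = 23, d_5 = (572 - 23^2)/1 = 43/1 = 43: (m_5, d_5) = (m_1, d_1) = (23, 43), so from here the quotients repeat a_1, ..., a_4; the period length is 4.
Hence the expansion of sqrt(572) is a_0 = 23 followed by the repeating block 1, 10, 1, 46 (period 4).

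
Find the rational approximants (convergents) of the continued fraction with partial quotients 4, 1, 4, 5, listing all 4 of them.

Using the convergent recurrence p_i = a_i*p_{i-1} + p_{i-2}, q_i = a_i*q_{i-1} + q_{i-2} with p_{-2}=0, p_{-1}=1, q_{-2}=1, q_{-1}=0:
  i=0: a_0=4, p_0 = 4*1 + 0 = 4, q_0 = 4*0 + 1 = 1.
  i=1: a_1=1, p_1 = 1*4 + 1 = 5, q_1 = 1*1 + 0 = 1.
  i=2: a_2=4, p_2 = 4*5 + 4 = 24, q_2 = 4*1 + 1 = 5.
  i=3: a_3=5, p_3 = 5*24 + 5 = 125, q_3 = 5*5 + 1 = 26.

4/1, 5/1, 24/5, 125/26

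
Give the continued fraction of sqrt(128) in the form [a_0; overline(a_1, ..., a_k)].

Write x_i = (sqrt(128) + m_i)/d_i with (m_0, d_0) = (0, 1). a_0 = floor(sqrt(128)) = 11, since 11^2 = 121 <= 128 < 144 = 12^2.
Iterate m_{i+1} = d_i*a_i - m_i, d_{i+1} = (128 - m_{i+1}^2)/d_i, a_{i+1} = floor((a_0 + m_{i+1})/d_{i+1}):
  m_1 = 1*11 - 0 = 11, d_1 = (128 - 11^2)/1 = 7/1 = 7, a_1 = floor((11 + 11)/7) = 3.
  m_2 = 7*3 - 11 = 10, d_2 = (128 - 10^2)/7 = 28/7 = 4, a_2 = floor((11 + 10)/4) = 5.
  m_3 = 4*5 - 10 = 10, d_3 = (128 - 10^2)/4 = 28/4 = 7, a_3 = floor((11 + 10)/7) = 3.
  m_4 = 7*3 - 10 = 11, d_4 = (128 - 11^2)/7 = 7/7 = 1, a_4 = floor((11 + 11)/1) = 22.
  m_5 = 1*22 - 11 = 11, d_5 = (128 - 11^2)/1 = 7/1 = 7: (m_5, d_5) = (m_1, d_1) = (11, 7), so from here the quotients repeat a_1, ..., a_4; the period length is 4.
Hence the expansion of sqrt(128) is a_0 = 11 followed by the repeating block 3, 5, 3, 22 (period 4).

[11; overline(3, 5, 3, 22)]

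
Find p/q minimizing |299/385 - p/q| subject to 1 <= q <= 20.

Expand x = 299/385 as a continued fraction with the Euclidean algorithm:
  299 = 0*385 + 299, so a_0 = 0.
  385 = 1*299 + 86, so a_1 = 1.
  299 = 3*86 + 41, so a_2 = 3.
  86 = 2*41 + 4, so a_3 = 2.
  41 = 10*4 + 1, so a_4 = 10.
  4 = 4*1 + 0, so a_5 = 4.
so x = [0; 1, 3, 2, 10, 4].
Convergents (p_i = a_i*p_{i-1} + p_{i-2}, q_i = a_i*q_{i-1} + q_{i-2} with p_{-2}=0, p_{-1}=1, q_{-2}=1, q_{-1}=0), until the denominator exceeds 20:
  i=0: a_0=0, p_0 = 0*1 + 0 = 0, q_0 = 0*0 + 1 = 1.
  i=1: a_1=1, p_1 = 1*0 + 1 = 1, q_1 = 1*1 + 0 = 1.
  i=2: a_2=3, p_2 = 3*1 + 0 = 3, q_2 = 3*1 + 1 = 4.
  i=3: a_3=2, p_3 = 2*3 + 1 = 7, q_3 = 2*4 + 1 = 9.
  i=4: a_4=10, p_4 = 10*7 + 3 = 73, q_4 = 10*9 + 4 = 94.
q_4 = 94 > 20, so the last convergent with denominator <= 20 is p_3/q_3 = 7/9.
The closest fraction with denominator <= 20 is either p_3/q_3 or the intermediate fraction (k*p_3 + p_2)/(k*q_3 + q_2) with the largest k >= 1 whose denominator stays <= 20; these approach x as k grows, and every other convergent or intermediate fraction in range is farther away.
Largest k: floor((20 - q_2)/q_3) = floor((20 - 4)/9) = 1.
That gives (1*7 + 3)/(1*9 + 4) = 10/13.
Compare the errors: |x - 7/9| = |299*9 - 7*385|/(385*9) = 4/3465, and |x - 10/13| = |299*13 - 10*385|/(385*13) = 37/5005.
Cross-multiplying, 4*5005 = 20020 < 128205 = 37*3465, so 4/3465 is smaller: the convergent 7/9 is closer to x than 10/13.

7/9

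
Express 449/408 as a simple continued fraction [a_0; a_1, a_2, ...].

[1; 9, 1, 19, 2]

Run the Euclidean algorithm on 449 and 408; the successive quotients are the partial quotients a_0, a_1, ... (each step inverts the fractional part left over by the previous one):
  449 = 1*408 + 41, so a_0 = 1.
  408 = 9*41 + 39, so a_1 = 9.
  41 = 1*39 + 2, so a_2 = 1.
  39 = 19*2 + 1, so a_3 = 19.
  2 = 2*1 + 0, so a_4 = 2.
The remainder reaches 0 after 5 divisions, so the expansion has 5 partial quotients, read off in order.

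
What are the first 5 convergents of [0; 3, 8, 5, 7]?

0/1, 1/3, 8/25, 41/128, 295/921

Using the convergent recurrence p_i = a_i*p_{i-1} + p_{i-2}, q_i = a_i*q_{i-1} + q_{i-2} with p_{-2}=0, p_{-1}=1, q_{-2}=1, q_{-1}=0:
  i=0: a_0=0, p_0 = 0*1 + 0 = 0, q_0 = 0*0 + 1 = 1.
  i=1: a_1=3, p_1 = 3*0 + 1 = 1, q_1 = 3*1 + 0 = 3.
  i=2: a_2=8, p_2 = 8*1 + 0 = 8, q_2 = 8*3 + 1 = 25.
  i=3: a_3=5, p_3 = 5*8 + 1 = 41, q_3 = 5*25 + 3 = 128.
  i=4: a_4=7, p_4 = 7*41 + 8 = 295, q_4 = 7*128 + 25 = 921.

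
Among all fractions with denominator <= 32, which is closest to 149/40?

108/29

Expand x = 149/40 as a continued fraction with the Euclidean algorithm:
  149 = 3*40 + 29, so a_0 = 3.
  40 = 1*29 + 11, so a_1 = 1.
  29 = 2*11 + 7, so a_2 = 2.
  11 = 1*7 + 4, so a_3 = 1.
  7 = 1*4 + 3, so a_4 = 1.
  4 = 1*3 + 1, so a_5 = 1.
  3 = 3*1 + 0, so a_6 = 3.
so x = [3; 1, 2, 1, 1, 1, 3].
Convergents (p_i = a_i*p_{i-1} + p_{i-2}, q_i = a_i*q_{i-1} + q_{i-2} with p_{-2}=0, p_{-1}=1, q_{-2}=1, q_{-1}=0), until the denominator exceeds 32:
  i=0: a_0=3, p_0 = 3*1 + 0 = 3, q_0 = 3*0 + 1 = 1.
  i=1: a_1=1, p_1 = 1*3 + 1 = 4, q_1 = 1*1 + 0 = 1.
  i=2: a_2=2, p_2 = 2*4 + 3 = 11, q_2 = 2*1 + 1 = 3.
  i=3: a_3=1, p_3 = 1*11 + 4 = 15, q_3 = 1*3 + 1 = 4.
  i=4: a_4=1, p_4 = 1*15 + 11 = 26, q_4 = 1*4 + 3 = 7.
  i=5: a_5=1, p_5 = 1*26 + 15 = 41, q_5 = 1*7 + 4 = 11.
  i=6: a_6=3, p_6 = 3*41 + 26 = 149, q_6 = 3*11 + 7 = 40.
q_6 = 40 > 32, so the last convergent with denominator <= 32 is p_5/q_5 = 41/11.
The closest fraction with denominator <= 32 is either p_5/q_5 or the intermediate fraction (k*p_5 + p_4)/(k*q_5 + q_4) with the largest k >= 1 whose denominator stays <= 32; these approach x as k grows, and every other convergent or intermediate fraction in range is farther away.
Largest k: floor((32 - q_4)/q_5) = floor((32 - 7)/11) = 2.
That gives (2*41 + 26)/(2*11 + 7) = 108/29.
Compare the errors: |x - 41/11| = |149*11 - 41*40|/(40*11) = 1/440, and |x - 108/29| = |149*29 - 108*40|/(40*29) = 1/1160.
Cross-multiplying, 1*440 = 440 < 1160 = 1*1160, so 1/1160 is smaller: the intermediate fraction 108/29 is closer to x than 41/11.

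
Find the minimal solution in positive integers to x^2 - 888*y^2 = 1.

(x, y) = (149, 5)

First expand sqrt(888) as a continued fraction. With x_i = (sqrt(888) + m_i)/d_i and (m_0, d_0) = (0, 1): a_0 = floor(sqrt(888)) = 29, since 29^2 = 841 <= 888 < 900 = 30^2.
Iterate m_{i+1} = d_i*a_i - m_i, d_{i+1} = (888 - m_{i+1}^2)/d_i, a_{i+1} = floor((a_0 + m_{i+1})/d_{i+1}):
  m_1 = 1*29 - 0 = 29, d_1 = (888 - 29^2)/1 = 47/1 = 47, a_1 = floor((29 + 29)/47) = 1.
  m_2 = 47*1 - 29 = 18, d_2 = (888 - 18^2)/47 = 564/47 = 12, a_2 = floor((29 + 18)/12) = 3.
  m_3 = 12*3 - 18 = 18, d_3 = (888 - 18^2)/12 = 564/12 = 47, a_3 = floor((29 + 18)/47) = 1.
  m_4 = 47*1 - 18 = 29, d_4 = (888 - 29^2)/47 = 47/47 = 1, a_4 = floor((29 + 29)/1) = 58.
  m_5 = 1*58 - 29 = 29, d_5 = (888 - 29^2)/1 = 47/1 = 47: (m_5, d_5) = (m_1, d_1) = (29, 47), so from here the quotients repeat a_1, ..., a_4; the period length is 4.
So sqrt(888) = [29; (1, 3, 1, 58)] with period length k = 4.
k is even, so the fundamental solution of x^2 - 888y^2 = 1 is (p_{k-1}, q_{k-1}) = (p_3, q_3); compute convergents through index 3.
Convergents (p_i = a_i*p_{i-1} + p_{i-2}, q_i = a_i*q_{i-1} + q_{i-2} with p_{-2}=0, p_{-1}=1, q_{-2}=1, q_{-1}=0):
  i=0: a_0=29, p_0 = 29*1 + 0 = 29, q_0 = 29*0 + 1 = 1.
  i=1: a_1=1, p_1 = 1*29 + 1 = 30, q_1 = 1*1 + 0 = 1.
  i=2: a_2=3, p_2 = 3*30 + 29 = 119, q_2 = 3*1 + 1 = 4.
  i=3: a_3=1, p_3 = 1*119 + 30 = 149, q_3 = 1*4 + 1 = 5.
Check: 149^2 - 888*5^2 = 22201 - 22200 = 1, so (x, y) = (149, 5) solves the equation, and by the theorem it is the least positive solution.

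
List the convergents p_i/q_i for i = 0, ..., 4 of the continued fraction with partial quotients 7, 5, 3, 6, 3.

7/1, 36/5, 115/16, 726/101, 2293/319

Using the convergent recurrence p_i = a_i*p_{i-1} + p_{i-2}, q_i = a_i*q_{i-1} + q_{i-2} with p_{-2}=0, p_{-1}=1, q_{-2}=1, q_{-1}=0:
  i=0: a_0=7, p_0 = 7*1 + 0 = 7, q_0 = 7*0 + 1 = 1.
  i=1: a_1=5, p_1 = 5*7 + 1 = 36, q_1 = 5*1 + 0 = 5.
  i=2: a_2=3, p_2 = 3*36 + 7 = 115, q_2 = 3*5 + 1 = 16.
  i=3: a_3=6, p_3 = 6*115 + 36 = 726, q_3 = 6*16 + 5 = 101.
  i=4: a_4=3, p_4 = 3*726 + 115 = 2293, q_4 = 3*101 + 16 = 319.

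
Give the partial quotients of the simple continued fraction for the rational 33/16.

Run the Euclidean algorithm on 33 and 16; the successive quotients are the partial quotients a_0, a_1, ... (each step inverts the fractional part left over by the previous one):
  33 = 2*16 + 1, so a_0 = 2.
  16 = 16*1 + 0, so a_1 = 16.
The remainder reaches 0 after 2 divisions, so the expansion has 2 partial quotients, read off in order.

[2; 16]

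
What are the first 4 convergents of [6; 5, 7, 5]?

Using the convergent recurrence p_i = a_i*p_{i-1} + p_{i-2}, q_i = a_i*q_{i-1} + q_{i-2} with p_{-2}=0, p_{-1}=1, q_{-2}=1, q_{-1}=0:
  i=0: a_0=6, p_0 = 6*1 + 0 = 6, q_0 = 6*0 + 1 = 1.
  i=1: a_1=5, p_1 = 5*6 + 1 = 31, q_1 = 5*1 + 0 = 5.
  i=2: a_2=7, p_2 = 7*31 + 6 = 223, q_2 = 7*5 + 1 = 36.
  i=3: a_3=5, p_3 = 5*223 + 31 = 1146, q_3 = 5*36 + 5 = 185.

6/1, 31/5, 223/36, 1146/185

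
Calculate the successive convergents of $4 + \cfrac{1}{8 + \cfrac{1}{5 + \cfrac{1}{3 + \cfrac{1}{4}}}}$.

4/1, 33/8, 169/41, 540/131, 2329/565

Using the convergent recurrence p_i = a_i*p_{i-1} + p_{i-2}, q_i = a_i*q_{i-1} + q_{i-2} with p_{-2}=0, p_{-1}=1, q_{-2}=1, q_{-1}=0:
  i=0: a_0=4, p_0 = 4*1 + 0 = 4, q_0 = 4*0 + 1 = 1.
  i=1: a_1=8, p_1 = 8*4 + 1 = 33, q_1 = 8*1 + 0 = 8.
  i=2: a_2=5, p_2 = 5*33 + 4 = 169, q_2 = 5*8 + 1 = 41.
  i=3: a_3=3, p_3 = 3*169 + 33 = 540, q_3 = 3*41 + 8 = 131.
  i=4: a_4=4, p_4 = 4*540 + 169 = 2329, q_4 = 4*131 + 41 = 565.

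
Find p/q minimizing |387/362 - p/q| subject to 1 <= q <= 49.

Expand x = 387/362 as a continued fraction with the Euclidean algorithm:
  387 = 1*362 + 25, so a_0 = 1.
  362 = 14*25 + 12, so a_1 = 14.
  25 = 2*12 + 1, so a_2 = 2.
  12 = 12*1 + 0, so a_3 = 12.
so x = [1; 14, 2, 12].
Convergents (p_i = a_i*p_{i-1} + p_{i-2}, q_i = a_i*q_{i-1} + q_{i-2} with p_{-2}=0, p_{-1}=1, q_{-2}=1, q_{-1}=0), until the denominator exceeds 49:
  i=0: a_0=1, p_0 = 1*1 + 0 = 1, q_0 = 1*0 + 1 = 1.
  i=1: a_1=14, p_1 = 14*1 + 1 = 15, q_1 = 14*1 + 0 = 14.
  i=2: a_2=2, p_2 = 2*15 + 1 = 31, q_2 = 2*14 + 1 = 29.
  i=3: a_3=12, p_3 = 12*31 + 15 = 387, q_3 = 12*29 + 14 = 362.
q_3 = 362 > 49, so the last convergent with denominator <= 49 is p_2/q_2 = 31/29.
The closest fraction with denominator <= 49 is either p_2/q_2 or the intermediate fraction (k*p_2 + p_1)/(k*q_2 + q_1) with the largest k >= 1 whose denominator stays <= 49; these approach x as k grows, and every other convergent or intermediate fraction in range is farther away.
Largest k: floor((49 - q_1)/q_2) = floor((49 - 14)/29) = 1.
That gives (1*31 + 15)/(1*29 + 14) = 46/43.
Compare the errors: |x - 31/29| = |387*29 - 31*362|/(362*29) = 1/10498, and |x - 46/43| = |387*43 - 46*362|/(362*43) = 11/15566.
Cross-multiplying, 1*15566 = 15566 < 115478 = 11*10498, so 1/10498 is smaller: the convergent 31/29 is closer to x than 46/43.

31/29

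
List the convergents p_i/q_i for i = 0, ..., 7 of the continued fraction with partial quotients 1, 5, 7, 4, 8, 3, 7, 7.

Using the convergent recurrence p_i = a_i*p_{i-1} + p_{i-2}, q_i = a_i*q_{i-1} + q_{i-2} with p_{-2}=0, p_{-1}=1, q_{-2}=1, q_{-1}=0:
  i=0: a_0=1, p_0 = 1*1 + 0 = 1, q_0 = 1*0 + 1 = 1.
  i=1: a_1=5, p_1 = 5*1 + 1 = 6, q_1 = 5*1 + 0 = 5.
  i=2: a_2=7, p_2 = 7*6 + 1 = 43, q_2 = 7*5 + 1 = 36.
  i=3: a_3=4, p_3 = 4*43 + 6 = 178, q_3 = 4*36 + 5 = 149.
  i=4: a_4=8, p_4 = 8*178 + 43 = 1467, q_4 = 8*149 + 36 = 1228.
  i=5: a_5=3, p_5 = 3*1467 + 178 = 4579, q_5 = 3*1228 + 149 = 3833.
  i=6: a_6=7, p_6 = 7*4579 + 1467 = 33520, q_6 = 7*3833 + 1228 = 28059.
  i=7: a_7=7, p_7 = 7*33520 + 4579 = 239219, q_7 = 7*28059 + 3833 = 200246.

1/1, 6/5, 43/36, 178/149, 1467/1228, 4579/3833, 33520/28059, 239219/200246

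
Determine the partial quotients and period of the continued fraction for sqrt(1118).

[33; (2, 3, 2, 3, 2, 66)]

Write x_i = (sqrt(1118) + m_i)/d_i with (m_0, d_0) = (0, 1). a_0 = floor(sqrt(1118)) = 33, since 33^2 = 1089 <= 1118 < 1156 = 34^2.
Iterate m_{i+1} = d_i*a_i - m_i, d_{i+1} = (1118 - m_{i+1}^2)/d_i, a_{i+1} = floor((a_0 + m_{i+1})/d_{i+1}):
  m_1 = 1*33 - 0 = 33, d_1 = (1118 - 33^2)/1 = 29/1 = 29, a_1 = floor((33 + 33)/29) = 2.
  m_2 = 29*2 - 33 = 25, d_2 = (1118 - 25^2)/29 = 493/29 = 17, a_2 = floor((33 + 25)/17) = 3.
  m_3 = 17*3 - 25 = 26, d_3 = (1118 - 26^2)/17 = 442/17 = 26, a_3 = floor((33 + 26)/26) = 2.
  m_4 = 26*2 - 26 = 26, d_4 = (1118 - 26^2)/26 = 442/26 = 17, a_4 = floor((33 + 26)/17) = 3.
  m_5 = 17*3 - 26 = 25, d_5 = (1118 - 25^2)/17 = 493/17 = 29, a_5 = floor((33 + 25)/29) = 2.
  m_6 = 29*2 - 25 = 33, d_6 = (1118 - 33^2)/29 = 29/29 = 1, a_6 = floor((33 + 33)/1) = 66.
  m_7 = 1*66 - 33 = 33, d_7 = (1118 - 33^2)/1 = 29/1 = 29: (m_7, d_7) = (m_1, d_1) = (33, 29), so from here the quotients repeat a_1, ..., a_6; the period length is 6.
Hence the expansion of sqrt(1118) is a_0 = 33 followed by the repeating block 2, 3, 2, 3, 2, 66 (period 6).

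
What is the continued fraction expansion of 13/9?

Run the Euclidean algorithm on 13 and 9; the successive quotients are the partial quotients a_0, a_1, ... (each step inverts the fractional part left over by the previous one):
  13 = 1*9 + 4, so a_0 = 1.
  9 = 2*4 + 1, so a_1 = 2.
  4 = 4*1 + 0, so a_2 = 4.
The remainder reaches 0 after 3 divisions, so the expansion has 3 partial quotients, read off in order.

[1; 2, 4]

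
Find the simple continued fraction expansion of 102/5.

[20; 2, 2]

Run the Euclidean algorithm on 102 and 5; the successive quotients are the partial quotients a_0, a_1, ... (each step inverts the fractional part left over by the previous one):
  102 = 20*5 + 2, so a_0 = 20.
  5 = 2*2 + 1, so a_1 = 2.
  2 = 2*1 + 0, so a_2 = 2.
The remainder reaches 0 after 3 divisions, so the expansion has 3 partial quotients, read off in order.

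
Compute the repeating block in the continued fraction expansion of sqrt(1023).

[31; (1, 62)]

Write x_i = (sqrt(1023) + m_i)/d_i with (m_0, d_0) = (0, 1). a_0 = floor(sqrt(1023)) = 31, since 31^2 = 961 <= 1023 < 1024 = 32^2.
Iterate m_{i+1} = d_i*a_i - m_i, d_{i+1} = (1023 - m_{i+1}^2)/d_i, a_{i+1} = floor((a_0 + m_{i+1})/d_{i+1}):
  m_1 = 1*31 - 0 = 31, d_1 = (1023 - 31^2)/1 = 62/1 = 62, a_1 = floor((31 + 31)/62) = 1.
  m_2 = 62*1 - 31 = 31, d_2 = (1023 - 31^2)/62 = 62/62 = 1, a_2 = floor((31 + 31)/1) = 62.
  m_3 = 1*62 - 31 = 31, d_3 = (1023 - 31^2)/1 = 62/1 = 62: (m_3, d_3) = (m_1, d_1) = (31, 62), so from here the quotients repeat a_1, a_2; the period length is 2.
Hence the expansion of sqrt(1023) is a_0 = 31 followed by the repeating block 1, 62 (period 2).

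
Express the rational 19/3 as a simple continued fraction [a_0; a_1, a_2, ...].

Run the Euclidean algorithm on 19 and 3; the successive quotients are the partial quotients a_0, a_1, ... (each step inverts the fractional part left over by the previous one):
  19 = 6*3 + 1, so a_0 = 6.
  3 = 3*1 + 0, so a_1 = 3.
The remainder reaches 0 after 2 divisions, so the expansion has 2 partial quotients, read off in order.

[6; 3]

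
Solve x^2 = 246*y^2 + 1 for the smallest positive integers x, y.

First expand sqrt(246) as a continued fraction. With x_i = (sqrt(246) + m_i)/d_i and (m_0, d_0) = (0, 1): a_0 = floor(sqrt(246)) = 15, since 15^2 = 225 <= 246 < 256 = 16^2.
Iterate m_{i+1} = d_i*a_i - m_i, d_{i+1} = (246 - m_{i+1}^2)/d_i, a_{i+1} = floor((a_0 + m_{i+1})/d_{i+1}):
  m_1 = 1*15 - 0 = 15, d_1 = (246 - 15^2)/1 = 21/1 = 21, a_1 = floor((15 + 15)/21) = 1.
  m_2 = 21*1 - 15 = 6, d_2 = (246 - 6^2)/21 = 210/21 = 10, a_2 = floor((15 + 6)/10) = 2.
  m_3 = 10*2 - 6 = 14, d_3 = (246 - 14^2)/10 = 50/10 = 5, a_3 = floor((15 + 14)/5) = 5.
  m_4 = 5*5 - 14 = 11, d_4 = (246 - 11^2)/5 = 125/5 = 25, a_4 = floor((15 + 11)/25) = 1.
  m_5 = 25*1 - 11 = 14, d_5 = (246 - 14^2)/25 = 50/25 = 2, a_5 = floor((15 + 14)/2) = 14.
  m_6 = 2*14 - 14 = 14, d_6 = (246 - 14^2)/2 = 50/2 = 25, a_6 = floor((15 + 14)/25) = 1.
  m_7 = 25*1 - 14 = 11, d_7 = (246 - 11^2)/25 = 125/25 = 5, a_7 = floor((15 + 11)/5) = 5.
  m_8 = 5*5 - 11 = 14, d_8 = (246 - 14^2)/5 = 50/5 = 10, a_8 = floor((15 + 14)/10) = 2.
  m_9 = 10*2 - 14 = 6, d_9 = (246 - 6^2)/10 = 210/10 = 21, a_9 = floor((15 + 6)/21) = 1.
  m_10 = 21*1 - 6 = 15, d_10 = (246 - 15^2)/21 = 21/21 = 1, a_10 = floor((15 + 15)/1) = 30.
  m_11 = 1*30 - 15 = 15, d_11 = (246 - 15^2)/1 = 21/1 = 21: (m_11, d_11) = (m_1, d_1) = (15, 21), so from here the quotients repeat a_1, ..., a_10; the period length is 10.
So sqrt(246) = [15; (1, 2, 5, 1, 14, 1, 5, 2, 1, 30)] with period length k = 10.
k is even, so the fundamental solution of x^2 - 246y^2 = 1 is (p_{k-1}, q_{k-1}) = (p_9, q_9); compute convergents through index 9.
Convergents (p_i = a_i*p_{i-1} + p_{i-2}, q_i = a_i*q_{i-1} + q_{i-2} with p_{-2}=0, p_{-1}=1, q_{-2}=1, q_{-1}=0):
  i=0: a_0=15, p_0 = 15*1 + 0 = 15, q_0 = 15*0 + 1 = 1.
  i=1: a_1=1, p_1 = 1*15 + 1 = 16, q_1 = 1*1 + 0 = 1.
  i=2: a_2=2, p_2 = 2*16 + 15 = 47, q_2 = 2*1 + 1 = 3.
  i=3: a_3=5, p_3 = 5*47 + 16 = 251, q_3 = 5*3 + 1 = 16.
  i=4: a_4=1, p_4 = 1*251 + 47 = 298, q_4 = 1*16 + 3 = 19.
  i=5: a_5=14, p_5 = 14*298 + 251 = 4423, q_5 = 14*19 + 16 = 282.
  i=6: a_6=1, p_6 = 1*4423 + 298 = 4721, q_6 = 1*282 + 19 = 301.
  i=7: a_7=5, p_7 = 5*4721 + 4423 = 28028, q_7 = 5*301 + 282 = 1787.
  i=8: a_8=2, p_8 = 2*28028 + 4721 = 60777, q_8 = 2*1787 + 301 = 3875.
  i=9: a_9=1, p_9 = 1*60777 + 28028 = 88805, q_9 = 1*3875 + 1787 = 5662.
Check: 88805^2 - 246*5662^2 = 7886328025 - 7886328024 = 1, so (x, y) = (88805, 5662) solves the equation, and by the theorem it is the least positive solution.

(x, y) = (88805, 5662)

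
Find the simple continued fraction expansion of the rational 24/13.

Run the Euclidean algorithm on 24 and 13; the successive quotients are the partial quotients a_0, a_1, ... (each step inverts the fractional part left over by the previous one):
  24 = 1*13 + 11, so a_0 = 1.
  13 = 1*11 + 2, so a_1 = 1.
  11 = 5*2 + 1, so a_2 = 5.
  2 = 2*1 + 0, so a_3 = 2.
The remainder reaches 0 after 4 divisions, so the expansion has 4 partial quotients, read off in order.

[1; 1, 5, 2]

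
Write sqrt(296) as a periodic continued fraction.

[17; (4, 1, 7, 1, 4, 34)]

Write x_i = (sqrt(296) + m_i)/d_i with (m_0, d_0) = (0, 1). a_0 = floor(sqrt(296)) = 17, since 17^2 = 289 <= 296 < 324 = 18^2.
Iterate m_{i+1} = d_i*a_i - m_i, d_{i+1} = (296 - m_{i+1}^2)/d_i, a_{i+1} = floor((a_0 + m_{i+1})/d_{i+1}):
  m_1 = 1*17 - 0 = 17, d_1 = (296 - 17^2)/1 = 7/1 = 7, a_1 = floor((17 + 17)/7) = 4.
  m_2 = 7*4 - 17 = 11, d_2 = (296 - 11^2)/7 = 175/7 = 25, a_2 = floor((17 + 11)/25) = 1.
  m_3 = 25*1 - 11 = 14, d_3 = (296 - 14^2)/25 = 100/25 = 4, a_3 = floor((17 + 14)/4) = 7.
  m_4 = 4*7 - 14 = 14, d_4 = (296 - 14^2)/4 = 100/4 = 25, a_4 = floor((17 + 14)/25) = 1.
  m_5 = 25*1 - 14 = 11, d_5 = (296 - 11^2)/25 = 175/25 = 7, a_5 = floor((17 + 11)/7) = 4.
  m_6 = 7*4 - 11 = 17, d_6 = (296 - 17^2)/7 = 7/7 = 1, a_6 = floor((17 + 17)/1) = 34.
  m_7 = 1*34 - 17 = 17, d_7 = (296 - 17^2)/1 = 7/1 = 7: (m_7, d_7) = (m_1, d_1) = (17, 7), so from here the quotients repeat a_1, ..., a_6; the period length is 6.
Hence the expansion of sqrt(296) is a_0 = 17 followed by the repeating block 4, 1, 7, 1, 4, 34 (period 6).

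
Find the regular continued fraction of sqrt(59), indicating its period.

Write x_i = (sqrt(59) + m_i)/d_i with (m_0, d_0) = (0, 1). a_0 = floor(sqrt(59)) = 7, since 7^2 = 49 <= 59 < 64 = 8^2.
Iterate m_{i+1} = d_i*a_i - m_i, d_{i+1} = (59 - m_{i+1}^2)/d_i, a_{i+1} = floor((a_0 + m_{i+1})/d_{i+1}):
  m_1 = 1*7 - 0 = 7, d_1 = (59 - 7^2)/1 = 10/1 = 10, a_1 = floor((7 + 7)/10) = 1.
  m_2 = 10*1 - 7 = 3, d_2 = (59 - 3^2)/10 = 50/10 = 5, a_2 = floor((7 + 3)/5) = 2.
  m_3 = 5*2 - 3 = 7, d_3 = (59 - 7^2)/5 = 10/5 = 2, a_3 = floor((7 + 7)/2) = 7.
  m_4 = 2*7 - 7 = 7, d_4 = (59 - 7^2)/2 = 10/2 = 5, a_4 = floor((7 + 7)/5) = 2.
  m_5 = 5*2 - 7 = 3, d_5 = (59 - 3^2)/5 = 50/5 = 10, a_5 = floor((7 + 3)/10) = 1.
  m_6 = 10*1 - 3 = 7, d_6 = (59 - 7^2)/10 = 10/10 = 1, a_6 = floor((7 + 7)/1) = 14.
  m_7 = 1*14 - 7 = 7, d_7 = (59 - 7^2)/1 = 10/1 = 10: (m_7, d_7) = (m_1, d_1) = (7, 10), so from here the quotients repeat a_1, ..., a_6; the period length is 6.
Hence the expansion of sqrt(59) is a_0 = 7 followed by the repeating block 1, 2, 7, 2, 1, 14 (period 6).

[7; (1, 2, 7, 2, 1, 14)]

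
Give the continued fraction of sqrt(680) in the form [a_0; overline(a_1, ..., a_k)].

Write x_i = (sqrt(680) + m_i)/d_i with (m_0, d_0) = (0, 1). a_0 = floor(sqrt(680)) = 26, since 26^2 = 676 <= 680 < 729 = 27^2.
Iterate m_{i+1} = d_i*a_i - m_i, d_{i+1} = (680 - m_{i+1}^2)/d_i, a_{i+1} = floor((a_0 + m_{i+1})/d_{i+1}):
  m_1 = 1*26 - 0 = 26, d_1 = (680 - 26^2)/1 = 4/1 = 4, a_1 = floor((26 + 26)/4) = 13.
  m_2 = 4*13 - 26 = 26, d_2 = (680 - 26^2)/4 = 4/4 = 1, a_2 = floor((26 + 26)/1) = 52.
  m_3 = 1*52 - 26 = 26, d_3 = (680 - 26^2)/1 = 4/1 = 4: (m_3, d_3) = (m_1, d_1) = (26, 4), so from here the quotients repeat a_1, a_2; the period length is 2.
Hence the expansion of sqrt(680) is a_0 = 26 followed by the repeating block 13, 52 (period 2).

[26; overline(13, 52)]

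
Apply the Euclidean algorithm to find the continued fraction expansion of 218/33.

Run the Euclidean algorithm on 218 and 33; the successive quotients are the partial quotients a_0, a_1, ... (each step inverts the fractional part left over by the previous one):
  218 = 6*33 + 20, so a_0 = 6.
  33 = 1*20 + 13, so a_1 = 1.
  20 = 1*13 + 7, so a_2 = 1.
  13 = 1*7 + 6, so a_3 = 1.
  7 = 1*6 + 1, so a_4 = 1.
  6 = 6*1 + 0, so a_5 = 6.
The remainder reaches 0 after 6 divisions, so the expansion has 6 partial quotients, read off in order.

[6; 1, 1, 1, 1, 6]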